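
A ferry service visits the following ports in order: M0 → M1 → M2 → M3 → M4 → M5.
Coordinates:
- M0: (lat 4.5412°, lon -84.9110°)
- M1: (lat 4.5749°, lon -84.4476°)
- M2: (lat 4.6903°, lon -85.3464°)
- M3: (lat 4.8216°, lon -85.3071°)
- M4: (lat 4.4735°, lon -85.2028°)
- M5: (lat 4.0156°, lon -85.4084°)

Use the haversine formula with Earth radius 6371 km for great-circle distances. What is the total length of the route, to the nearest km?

Leg distances:
M0→M1: 51.5 km  (cumulative 51.5 km)
M1→M2: 100.4 km  (cumulative 151.9 km)
M2→M3: 15.2 km  (cumulative 167.2 km)
M3→M4: 40.4 km  (cumulative 207.6 km)
M4→M5: 55.8 km  (cumulative 263.4 km)
Total route length ≈ 263 km.

263 km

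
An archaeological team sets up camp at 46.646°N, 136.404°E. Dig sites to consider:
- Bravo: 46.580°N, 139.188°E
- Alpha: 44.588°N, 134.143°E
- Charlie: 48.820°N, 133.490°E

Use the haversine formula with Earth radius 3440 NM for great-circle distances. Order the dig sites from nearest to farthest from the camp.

Bravo, Alpha, Charlie

Distances from the camp:
Bravo 46.580°N, 139.188°E: 114.9 NM
Alpha 44.588°N, 134.143°E: 155.8 NM
Charlie 48.820°N, 133.490°E: 175.7 NM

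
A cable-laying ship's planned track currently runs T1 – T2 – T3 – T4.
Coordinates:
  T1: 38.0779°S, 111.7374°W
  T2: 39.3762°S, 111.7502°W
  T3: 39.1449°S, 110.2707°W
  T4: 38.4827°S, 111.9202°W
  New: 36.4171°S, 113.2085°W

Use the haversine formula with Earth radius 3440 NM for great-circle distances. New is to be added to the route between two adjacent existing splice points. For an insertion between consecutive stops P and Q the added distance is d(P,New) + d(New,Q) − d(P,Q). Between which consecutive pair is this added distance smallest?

between T1 and T2

Added distance for inserting New between each consecutive pair:
T1–T2: 234.7 NM
T2–T3: 335.5 NM
T3–T4: 266.6 NM
Smallest added distance is 234.7 NM, inserting between T1 and T2.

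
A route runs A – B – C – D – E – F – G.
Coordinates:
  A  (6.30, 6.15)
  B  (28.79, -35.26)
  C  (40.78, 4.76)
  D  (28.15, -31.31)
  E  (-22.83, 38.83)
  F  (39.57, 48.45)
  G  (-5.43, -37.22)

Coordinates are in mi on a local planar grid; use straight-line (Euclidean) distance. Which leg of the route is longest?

F–G

Leg distances:
A→B: 47.1 mi
B→C: 41.8 mi
C→D: 38.2 mi
D→E: 86.7 mi
E→F: 63.1 mi
F→G: 96.8 mi
The longest leg is F–G at 96.8 mi.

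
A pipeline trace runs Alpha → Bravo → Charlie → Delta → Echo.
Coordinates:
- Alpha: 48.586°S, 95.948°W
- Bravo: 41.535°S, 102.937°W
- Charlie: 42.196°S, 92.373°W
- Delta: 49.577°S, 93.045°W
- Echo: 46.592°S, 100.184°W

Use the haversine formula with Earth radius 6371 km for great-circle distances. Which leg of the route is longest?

Leg distances:
Alpha→Bravo: 956.2 km
Bravo→Charlie: 877.3 km
Charlie→Delta: 822.4 km
Delta→Echo: 625.2 km
The longest leg is Alpha–Bravo at 956.2 km.

Alpha–Bravo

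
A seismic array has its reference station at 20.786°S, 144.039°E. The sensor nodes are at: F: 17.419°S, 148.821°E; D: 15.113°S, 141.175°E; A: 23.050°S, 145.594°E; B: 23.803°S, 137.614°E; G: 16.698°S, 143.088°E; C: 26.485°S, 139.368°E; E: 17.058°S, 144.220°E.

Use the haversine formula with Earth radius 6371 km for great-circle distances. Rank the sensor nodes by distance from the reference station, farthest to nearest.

Distance from the reference station at 20.786°S, 144.039°E to each:
C 26.485°S, 139.368°E: 792.3 km
B 23.803°S, 137.614°E: 741.1 km
D 15.113°S, 141.175°E: 699.7 km
F 17.419°S, 148.821°E: 626.5 km
G 16.698°S, 143.088°E: 465.5 km
E 17.058°S, 144.220°E: 415.0 km
A 23.050°S, 145.594°E: 298.5 km

C, B, D, F, G, E, A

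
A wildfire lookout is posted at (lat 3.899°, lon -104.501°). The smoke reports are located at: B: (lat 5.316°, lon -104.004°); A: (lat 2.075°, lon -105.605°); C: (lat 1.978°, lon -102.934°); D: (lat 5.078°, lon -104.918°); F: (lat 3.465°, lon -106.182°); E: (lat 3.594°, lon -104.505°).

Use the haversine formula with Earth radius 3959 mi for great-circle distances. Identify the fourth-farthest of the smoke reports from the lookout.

B

Distances from the lookout ((lat 3.899°, lon -104.501°)):
C: 171.2 mi
A: 147.3 mi
F: 119.7 mi
B: 103.7 mi
D: 86.4 mi
E: 21.1 mi
The fourth-farthest is B at 103.7 mi.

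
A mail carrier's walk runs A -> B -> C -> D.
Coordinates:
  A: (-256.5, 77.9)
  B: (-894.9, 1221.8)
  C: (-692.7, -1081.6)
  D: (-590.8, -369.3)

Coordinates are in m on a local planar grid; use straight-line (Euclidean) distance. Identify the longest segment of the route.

B–C

Leg distances:
A→B: 1310.0 m
B→C: 2312.3 m
C→D: 719.6 m
The longest leg is B–C at 2312.3 m.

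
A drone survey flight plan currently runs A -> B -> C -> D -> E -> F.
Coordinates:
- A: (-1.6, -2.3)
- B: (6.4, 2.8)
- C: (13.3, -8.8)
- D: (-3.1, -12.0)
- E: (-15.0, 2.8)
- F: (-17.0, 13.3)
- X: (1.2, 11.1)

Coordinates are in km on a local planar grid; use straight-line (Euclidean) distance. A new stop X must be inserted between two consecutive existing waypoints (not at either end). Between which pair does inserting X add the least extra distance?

Added distance for inserting X between each consecutive pair:
A–B: 14.0 km
B–C: 19.6 km
C–D: 30.1 km
D–E: 22.7 km
E–F: 25.8 km
Smallest added distance is 14.0 km, inserting between A and B.

between A and B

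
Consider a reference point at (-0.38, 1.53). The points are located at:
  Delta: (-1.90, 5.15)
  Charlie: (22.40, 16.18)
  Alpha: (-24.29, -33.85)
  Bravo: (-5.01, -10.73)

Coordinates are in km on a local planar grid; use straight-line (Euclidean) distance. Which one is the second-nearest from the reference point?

Bravo

Distance to each, sorted:
Delta: 3.9 km
Bravo: 13.1 km
Charlie: 27.1 km
Alpha: 42.7 km
The second-nearest is Bravo at 13.1 km.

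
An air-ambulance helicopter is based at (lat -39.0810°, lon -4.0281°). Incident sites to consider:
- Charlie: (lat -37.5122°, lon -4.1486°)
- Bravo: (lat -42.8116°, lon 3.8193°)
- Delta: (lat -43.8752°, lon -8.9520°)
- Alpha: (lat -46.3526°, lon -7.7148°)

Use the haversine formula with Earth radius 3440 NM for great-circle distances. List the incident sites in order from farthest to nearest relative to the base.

Alpha, Bravo, Delta, Charlie

Computing each great-circle distance from (lat -39.0810°, lon -4.0281°):
Alpha (lat -46.3526°, lon -7.7148°): 465.7 NM
Bravo (lat -42.8116°, lon 3.8193°): 420.2 NM
Delta (lat -43.8752°, lon -8.9520°): 363.0 NM
Charlie (lat -37.5122°, lon -4.1486°): 94.4 NM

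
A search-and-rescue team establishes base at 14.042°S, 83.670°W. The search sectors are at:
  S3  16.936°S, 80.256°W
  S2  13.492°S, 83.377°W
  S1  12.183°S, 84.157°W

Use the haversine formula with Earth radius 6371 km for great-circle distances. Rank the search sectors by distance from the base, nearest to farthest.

Distances from the base:
S2 13.492°S, 83.377°W: 68.9 km
S1 12.183°S, 84.157°W: 213.3 km
S3 16.936°S, 80.256°W: 487.2 km

S2, S1, S3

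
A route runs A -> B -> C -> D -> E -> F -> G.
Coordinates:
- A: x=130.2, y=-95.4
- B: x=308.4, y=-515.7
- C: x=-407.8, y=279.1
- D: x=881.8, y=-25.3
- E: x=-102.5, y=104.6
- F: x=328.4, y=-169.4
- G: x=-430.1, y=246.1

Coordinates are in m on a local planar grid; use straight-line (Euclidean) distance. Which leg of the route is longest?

C–D

Leg distances:
A→B: 456.5 m
B→C: 1069.9 m
C→D: 1325.0 m
D→E: 992.8 m
E→F: 510.6 m
F→G: 864.8 m
The longest leg is C–D at 1325.0 m.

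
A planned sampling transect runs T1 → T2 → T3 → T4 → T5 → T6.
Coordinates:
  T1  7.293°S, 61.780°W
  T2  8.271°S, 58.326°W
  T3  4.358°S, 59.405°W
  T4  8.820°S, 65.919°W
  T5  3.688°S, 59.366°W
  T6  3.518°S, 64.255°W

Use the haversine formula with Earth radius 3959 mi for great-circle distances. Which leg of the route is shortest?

Leg distances:
T1→T2: 245.9 mi
T2→T3: 280.3 mi
T3→T4: 543.0 mi
T4→T5: 572.9 mi
T5→T6: 337.4 mi
The shortest leg is T1–T2 at 245.9 mi.

T1–T2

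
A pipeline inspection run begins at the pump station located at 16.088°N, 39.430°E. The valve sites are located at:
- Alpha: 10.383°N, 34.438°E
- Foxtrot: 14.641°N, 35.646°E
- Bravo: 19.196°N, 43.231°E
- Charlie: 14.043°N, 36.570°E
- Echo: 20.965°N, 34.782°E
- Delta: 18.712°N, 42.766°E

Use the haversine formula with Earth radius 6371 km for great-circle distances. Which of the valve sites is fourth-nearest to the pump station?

Bravo

Distance to each, sorted:
Charlie: 382.1 km
Foxtrot: 436.4 km
Delta: 458.7 km
Bravo: 530.7 km
Echo: 730.8 km
Alpha: 833.1 km
The fourth-nearest is Bravo at 530.7 km.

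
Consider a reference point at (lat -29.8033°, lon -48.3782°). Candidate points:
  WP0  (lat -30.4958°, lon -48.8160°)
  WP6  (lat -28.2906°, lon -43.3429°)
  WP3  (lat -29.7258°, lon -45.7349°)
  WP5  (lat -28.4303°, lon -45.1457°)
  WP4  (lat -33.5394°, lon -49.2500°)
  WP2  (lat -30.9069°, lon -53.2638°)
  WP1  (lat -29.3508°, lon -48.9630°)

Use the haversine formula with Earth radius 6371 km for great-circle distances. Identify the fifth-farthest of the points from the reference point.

WP3

Distances from the reference point ((lat -29.8033°, lon -48.3782°)):
WP6: 517.5 km
WP2: 484.5 km
WP4: 423.5 km
WP5: 349.1 km
WP3: 255.3 km
WP0: 87.8 km
WP1: 75.7 km
The fifth-farthest is WP3 at 255.3 km.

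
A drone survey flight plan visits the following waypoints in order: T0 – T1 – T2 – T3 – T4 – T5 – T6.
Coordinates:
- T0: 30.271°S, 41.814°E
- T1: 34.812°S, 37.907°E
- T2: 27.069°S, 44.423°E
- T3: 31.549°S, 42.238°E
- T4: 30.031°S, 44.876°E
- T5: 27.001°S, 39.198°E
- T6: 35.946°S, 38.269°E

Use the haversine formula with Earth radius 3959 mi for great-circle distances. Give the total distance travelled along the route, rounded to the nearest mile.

Leg distances:
T0→T1: 387.5 mi  (cumulative 387.5 mi)
T1→T2: 659.4 mi  (cumulative 1047.0 mi)
T2→T3: 336.4 mi  (cumulative 1383.3 mi)
T3→T4: 188.5 mi  (cumulative 1571.8 mi)
T4→T5: 403.2 mi  (cumulative 1975.0 mi)
T5→T6: 620.5 mi  (cumulative 2595.5 mi)
Total route length ≈ 2596 mi.

2596 mi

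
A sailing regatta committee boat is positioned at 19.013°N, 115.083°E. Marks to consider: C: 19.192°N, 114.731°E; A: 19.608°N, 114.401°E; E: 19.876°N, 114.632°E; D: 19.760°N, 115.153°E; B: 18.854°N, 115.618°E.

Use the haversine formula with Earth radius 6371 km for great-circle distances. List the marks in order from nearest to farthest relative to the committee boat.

C, B, D, A, E

Computing each great-circle distance from 19.013°N, 115.083°E:
C 19.192°N, 114.731°E: 42.0 km
B 18.854°N, 115.618°E: 59.0 km
D 19.760°N, 115.153°E: 83.4 km
A 19.608°N, 114.401°E: 97.5 km
E 19.876°N, 114.632°E: 107.0 km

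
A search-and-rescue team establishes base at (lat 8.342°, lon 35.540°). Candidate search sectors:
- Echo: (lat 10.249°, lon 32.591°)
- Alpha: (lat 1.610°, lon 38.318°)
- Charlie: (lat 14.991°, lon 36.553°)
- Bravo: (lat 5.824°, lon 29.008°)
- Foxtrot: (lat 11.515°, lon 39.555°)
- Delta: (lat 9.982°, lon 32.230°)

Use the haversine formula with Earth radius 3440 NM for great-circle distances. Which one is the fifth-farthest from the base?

Delta

Distance to each, sorted:
Alpha: 437.0 NM
Bravo: 417.5 NM
Charlie: 403.6 NM
Foxtrot: 304.4 NM
Delta: 219.5 NM
Echo: 208.9 NM
The fifth-farthest is Delta at 219.5 NM.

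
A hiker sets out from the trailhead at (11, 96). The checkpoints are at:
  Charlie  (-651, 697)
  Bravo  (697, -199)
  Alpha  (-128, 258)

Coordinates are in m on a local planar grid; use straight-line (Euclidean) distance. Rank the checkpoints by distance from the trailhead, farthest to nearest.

Charlie, Bravo, Alpha

Distance from the trailhead at (11, 96) to each:
Charlie (-651, 697): 894.1 m
Bravo (697, -199): 746.7 m
Alpha (-128, 258): 213.5 m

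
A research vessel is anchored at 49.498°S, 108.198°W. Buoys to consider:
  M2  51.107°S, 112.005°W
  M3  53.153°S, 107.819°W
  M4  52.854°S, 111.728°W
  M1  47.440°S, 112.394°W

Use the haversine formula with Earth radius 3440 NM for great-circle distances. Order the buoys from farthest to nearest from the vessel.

M4, M3, M1, M2

Distance from the vessel at 49.498°S, 108.198°W to each:
M4 52.854°S, 111.728°W: 241.3 NM
M3 53.153°S, 107.819°W: 219.9 NM
M1 47.440°S, 112.394°W: 207.7 NM
M2 51.107°S, 112.005°W: 175.0 NM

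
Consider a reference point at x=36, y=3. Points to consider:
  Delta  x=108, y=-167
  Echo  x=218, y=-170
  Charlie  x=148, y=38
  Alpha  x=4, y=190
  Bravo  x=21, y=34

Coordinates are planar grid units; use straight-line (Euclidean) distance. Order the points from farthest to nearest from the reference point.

Echo, Alpha, Delta, Charlie, Bravo

Computing each straight-line distance from x=36, y=3:
Echo x=218, y=-170: 251.1
Alpha x=4, y=190: 189.7
Delta x=108, y=-167: 184.6
Charlie x=148, y=38: 117.3
Bravo x=21, y=34: 34.4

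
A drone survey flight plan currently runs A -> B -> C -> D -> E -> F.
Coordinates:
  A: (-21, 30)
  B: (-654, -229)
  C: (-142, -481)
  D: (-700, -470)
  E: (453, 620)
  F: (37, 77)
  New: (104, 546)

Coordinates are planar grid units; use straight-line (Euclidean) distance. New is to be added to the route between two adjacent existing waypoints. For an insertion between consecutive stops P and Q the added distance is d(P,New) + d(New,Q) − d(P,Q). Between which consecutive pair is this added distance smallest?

between D and E

Added distance for inserting New between each consecutive pair:
A–B: 931.0
B–C: 1569.5
C–D: 1793.6
D–E: 65.7
E–F: 146.5
Smallest added distance is 65.7, inserting between D and E.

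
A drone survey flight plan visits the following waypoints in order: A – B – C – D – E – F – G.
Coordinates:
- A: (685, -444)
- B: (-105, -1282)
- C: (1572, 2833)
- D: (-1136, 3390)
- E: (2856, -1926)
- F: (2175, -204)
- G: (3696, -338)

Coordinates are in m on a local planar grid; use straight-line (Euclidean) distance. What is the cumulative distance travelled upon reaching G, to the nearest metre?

18387 m

Leg distances:
A→B: 1151.7 m  (cumulative 1151.7 m)
B→C: 4443.6 m  (cumulative 5595.3 m)
C→D: 2764.7 m  (cumulative 8360.0 m)
D→E: 6648.0 m  (cumulative 15008.0 m)
E→F: 1851.8 m  (cumulative 16859.7 m)
F→G: 1526.9 m  (cumulative 18386.6 m)
Cumulative distance at G ≈ 18387 m.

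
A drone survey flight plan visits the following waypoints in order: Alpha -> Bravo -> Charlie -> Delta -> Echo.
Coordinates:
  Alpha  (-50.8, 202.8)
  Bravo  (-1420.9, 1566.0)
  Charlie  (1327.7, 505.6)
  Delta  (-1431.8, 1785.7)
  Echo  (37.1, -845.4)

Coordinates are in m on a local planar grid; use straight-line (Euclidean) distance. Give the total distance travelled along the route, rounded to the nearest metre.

Leg distances:
Alpha→Bravo: 1932.7 m  (cumulative 1932.7 m)
Bravo→Charlie: 2946.1 m  (cumulative 4878.8 m)
Charlie→Delta: 3042.0 m  (cumulative 7920.8 m)
Delta→Echo: 3013.4 m  (cumulative 10934.1 m)
Total route length ≈ 10934 m.

10934 m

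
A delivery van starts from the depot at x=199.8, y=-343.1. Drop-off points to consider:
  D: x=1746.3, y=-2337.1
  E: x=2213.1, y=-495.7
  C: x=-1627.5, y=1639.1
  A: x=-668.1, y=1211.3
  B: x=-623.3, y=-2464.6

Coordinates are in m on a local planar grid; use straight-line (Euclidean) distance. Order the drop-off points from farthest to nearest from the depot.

C, D, B, E, A

Distances from the depot:
C x=-1627.5, y=1639.1: 2695.9 m
D x=1746.3, y=-2337.1: 2523.4 m
B x=-623.3, y=-2464.6: 2275.6 m
E x=2213.1, y=-495.7: 2019.1 m
A x=-668.1, y=1211.3: 1780.3 m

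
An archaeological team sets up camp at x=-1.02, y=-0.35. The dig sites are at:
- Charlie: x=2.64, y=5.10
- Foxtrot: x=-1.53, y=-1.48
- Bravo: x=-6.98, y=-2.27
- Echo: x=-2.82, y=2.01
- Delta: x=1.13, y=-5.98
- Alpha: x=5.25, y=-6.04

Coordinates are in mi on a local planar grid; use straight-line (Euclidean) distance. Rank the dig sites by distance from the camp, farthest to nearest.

Computing each straight-line distance from x=-1.02, y=-0.35:
Alpha x=5.25, y=-6.04: 8.5 mi
Charlie x=2.64, y=5.10: 6.6 mi
Bravo x=-6.98, y=-2.27: 6.3 mi
Delta x=1.13, y=-5.98: 6.0 mi
Echo x=-2.82, y=2.01: 3.0 mi
Foxtrot x=-1.53, y=-1.48: 1.2 mi

Alpha, Charlie, Bravo, Delta, Echo, Foxtrot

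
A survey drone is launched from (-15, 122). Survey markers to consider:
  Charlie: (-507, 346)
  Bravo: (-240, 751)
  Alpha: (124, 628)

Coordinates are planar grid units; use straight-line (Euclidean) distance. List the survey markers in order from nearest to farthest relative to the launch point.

Alpha, Charlie, Bravo

Distances from the launch point:
Alpha (124, 628): 524.7
Charlie (-507, 346): 540.6
Bravo (-240, 751): 668.0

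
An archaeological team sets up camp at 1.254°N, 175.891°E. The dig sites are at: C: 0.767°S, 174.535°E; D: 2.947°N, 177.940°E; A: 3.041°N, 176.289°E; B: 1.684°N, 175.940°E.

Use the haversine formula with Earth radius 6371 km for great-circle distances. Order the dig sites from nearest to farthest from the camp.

B, A, C, D

Distances from the camp:
B 1.684°N, 175.940°E: 48.1 km
A 3.041°N, 176.289°E: 203.6 km
C 0.767°S, 174.535°E: 270.6 km
D 2.947°N, 177.940°E: 295.4 km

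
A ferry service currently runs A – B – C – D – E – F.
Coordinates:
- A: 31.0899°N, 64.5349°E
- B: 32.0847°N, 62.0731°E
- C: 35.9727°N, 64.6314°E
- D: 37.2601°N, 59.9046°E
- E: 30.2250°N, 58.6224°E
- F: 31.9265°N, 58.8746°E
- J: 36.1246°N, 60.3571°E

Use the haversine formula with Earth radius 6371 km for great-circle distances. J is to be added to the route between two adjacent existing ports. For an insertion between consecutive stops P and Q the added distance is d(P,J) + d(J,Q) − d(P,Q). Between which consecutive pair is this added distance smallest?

Added distance for inserting J between each consecutive pair:
A–B: 898.4 km
B–C: 368.4 km
C–D: 71.7 km
D–E: 16.9 km
E–F: 971.2 km
Smallest added distance is 16.9 km, inserting between D and E.

between D and E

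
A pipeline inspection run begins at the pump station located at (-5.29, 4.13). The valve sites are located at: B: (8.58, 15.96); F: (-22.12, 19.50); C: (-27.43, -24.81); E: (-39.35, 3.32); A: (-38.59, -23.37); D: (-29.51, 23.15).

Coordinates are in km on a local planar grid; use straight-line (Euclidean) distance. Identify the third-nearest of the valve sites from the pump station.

D

Distance to each, sorted:
B: 18.2 km
F: 22.8 km
D: 30.8 km
E: 34.1 km
C: 36.4 km
A: 43.2 km
The third-nearest is D at 30.8 km.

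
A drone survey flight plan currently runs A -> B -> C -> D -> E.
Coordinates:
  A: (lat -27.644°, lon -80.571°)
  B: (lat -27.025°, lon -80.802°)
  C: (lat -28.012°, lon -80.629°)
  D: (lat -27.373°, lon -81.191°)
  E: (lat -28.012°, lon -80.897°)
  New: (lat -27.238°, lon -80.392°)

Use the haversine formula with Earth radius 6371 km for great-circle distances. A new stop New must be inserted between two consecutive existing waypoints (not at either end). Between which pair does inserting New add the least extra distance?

between A and B

Added distance for inserting New between each consecutive pair:
A–B: 22.9 km
B–C: 25.1 km
C–D: 79.5 km
D–E: 103.0 km
Smallest added distance is 22.9 km, inserting between A and B.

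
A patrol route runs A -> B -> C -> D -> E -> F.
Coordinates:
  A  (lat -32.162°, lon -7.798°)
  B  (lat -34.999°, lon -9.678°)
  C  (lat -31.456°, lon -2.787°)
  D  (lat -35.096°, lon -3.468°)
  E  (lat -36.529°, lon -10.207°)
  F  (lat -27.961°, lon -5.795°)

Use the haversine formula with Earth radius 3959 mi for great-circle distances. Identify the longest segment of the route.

E–F

Leg distances:
A→B: 223.9 mi
B→C: 467.3 mi
C→D: 254.6 mi
D→E: 390.3 mi
E→F: 645.5 mi
The longest leg is E–F at 645.5 mi.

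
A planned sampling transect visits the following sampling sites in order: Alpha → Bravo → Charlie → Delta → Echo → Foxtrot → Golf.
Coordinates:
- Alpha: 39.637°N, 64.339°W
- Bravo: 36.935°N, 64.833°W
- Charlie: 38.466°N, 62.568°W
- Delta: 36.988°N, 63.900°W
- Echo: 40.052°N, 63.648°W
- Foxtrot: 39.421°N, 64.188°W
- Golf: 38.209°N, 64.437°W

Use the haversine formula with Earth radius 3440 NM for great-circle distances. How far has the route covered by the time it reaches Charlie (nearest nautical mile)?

Leg distances:
Alpha→Bravo: 163.9 NM  (cumulative 163.9 NM)
Bravo→Charlie: 141.5 NM  (cumulative 305.4 NM)
Cumulative distance at Charlie ≈ 305 NM.

305 NM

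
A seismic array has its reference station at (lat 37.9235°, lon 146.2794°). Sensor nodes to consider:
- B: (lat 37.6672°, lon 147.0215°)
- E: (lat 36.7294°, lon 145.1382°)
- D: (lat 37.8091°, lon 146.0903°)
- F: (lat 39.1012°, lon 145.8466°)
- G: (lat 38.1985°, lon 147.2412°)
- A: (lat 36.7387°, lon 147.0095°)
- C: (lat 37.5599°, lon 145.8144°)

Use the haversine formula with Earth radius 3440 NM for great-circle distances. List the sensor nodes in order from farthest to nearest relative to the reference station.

E, A, F, G, B, C, D

Distances from the reference station:
E (lat 36.7294°, lon 145.1382°): 90.0 NM
A (lat 36.7387°, lon 147.0095°): 79.2 NM
F (lat 39.1012°, lon 145.8466°): 73.6 NM
G (lat 38.1985°, lon 147.2412°): 48.4 NM
B (lat 37.6672°, lon 147.0215°): 38.4 NM
C (lat 37.5599°, lon 145.8144°): 31.0 NM
D (lat 37.8091°, lon 146.0903°): 11.3 NM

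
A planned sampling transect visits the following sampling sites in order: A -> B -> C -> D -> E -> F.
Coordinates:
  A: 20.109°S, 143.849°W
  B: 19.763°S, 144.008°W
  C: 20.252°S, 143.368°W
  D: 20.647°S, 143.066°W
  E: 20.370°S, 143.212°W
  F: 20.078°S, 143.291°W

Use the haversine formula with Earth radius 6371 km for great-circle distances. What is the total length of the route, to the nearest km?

Leg distances:
A→B: 41.9 km  (cumulative 41.9 km)
B→C: 86.2 km  (cumulative 128.1 km)
C→D: 54.0 km  (cumulative 182.1 km)
D→E: 34.3 km  (cumulative 216.5 km)
E→F: 33.5 km  (cumulative 250.0 km)
Total route length ≈ 250 km.

250 km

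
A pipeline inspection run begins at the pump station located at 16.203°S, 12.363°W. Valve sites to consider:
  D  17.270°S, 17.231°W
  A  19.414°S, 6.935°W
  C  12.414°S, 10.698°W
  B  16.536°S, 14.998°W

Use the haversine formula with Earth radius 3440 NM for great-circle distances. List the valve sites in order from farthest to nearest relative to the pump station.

Computing each great-circle distance from 16.203°S, 12.363°W:
A 19.414°S, 6.935°W: 365.2 NM
D 17.270°S, 17.231°W: 287.1 NM
C 12.414°S, 10.698°W: 247.2 NM
B 16.536°S, 14.998°W: 153.1 NM

A, D, C, B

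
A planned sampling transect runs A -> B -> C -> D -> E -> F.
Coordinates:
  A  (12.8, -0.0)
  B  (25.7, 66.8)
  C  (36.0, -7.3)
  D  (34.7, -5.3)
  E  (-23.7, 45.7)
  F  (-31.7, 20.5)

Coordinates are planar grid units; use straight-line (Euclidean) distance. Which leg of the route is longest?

Leg distances:
A→B: 68.0
B→C: 74.8
C→D: 2.4
D→E: 77.5
E→F: 26.4
The longest leg is D–E at 77.5.

D–E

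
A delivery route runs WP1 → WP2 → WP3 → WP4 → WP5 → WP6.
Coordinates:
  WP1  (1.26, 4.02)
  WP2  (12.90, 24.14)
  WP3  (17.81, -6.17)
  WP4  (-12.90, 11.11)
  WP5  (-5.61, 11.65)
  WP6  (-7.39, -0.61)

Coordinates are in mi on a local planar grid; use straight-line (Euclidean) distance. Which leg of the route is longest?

WP3–WP4

Leg distances:
WP1→WP2: 23.2 mi
WP2→WP3: 30.7 mi
WP3→WP4: 35.2 mi
WP4→WP5: 7.3 mi
WP5→WP6: 12.4 mi
The longest leg is WP3–WP4 at 35.2 mi.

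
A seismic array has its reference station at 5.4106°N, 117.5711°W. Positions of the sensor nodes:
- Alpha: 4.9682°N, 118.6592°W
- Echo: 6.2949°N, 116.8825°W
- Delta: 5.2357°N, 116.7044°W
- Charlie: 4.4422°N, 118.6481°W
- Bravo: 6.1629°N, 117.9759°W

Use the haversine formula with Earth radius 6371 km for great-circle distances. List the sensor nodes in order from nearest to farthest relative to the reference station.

Distances from the reference station:
Bravo 6.1629°N, 117.9759°W: 94.9 km
Delta 5.2357°N, 116.7044°W: 97.9 km
Echo 6.2949°N, 116.8825°W: 124.4 km
Alpha 4.9682°N, 118.6592°W: 130.1 km
Charlie 4.4422°N, 118.6481°W: 160.7 km

Bravo, Delta, Echo, Alpha, Charlie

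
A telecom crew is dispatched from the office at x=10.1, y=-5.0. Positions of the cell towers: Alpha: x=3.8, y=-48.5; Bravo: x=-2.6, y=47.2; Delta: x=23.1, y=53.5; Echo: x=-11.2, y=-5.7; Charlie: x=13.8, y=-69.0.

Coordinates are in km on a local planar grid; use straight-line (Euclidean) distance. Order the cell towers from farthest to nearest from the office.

Charlie, Delta, Bravo, Alpha, Echo

Computing each straight-line distance from x=10.1, y=-5.0:
Charlie x=13.8, y=-69.0: 64.1 km
Delta x=23.1, y=53.5: 59.9 km
Bravo x=-2.6, y=47.2: 53.7 km
Alpha x=3.8, y=-48.5: 44.0 km
Echo x=-11.2, y=-5.7: 21.3 km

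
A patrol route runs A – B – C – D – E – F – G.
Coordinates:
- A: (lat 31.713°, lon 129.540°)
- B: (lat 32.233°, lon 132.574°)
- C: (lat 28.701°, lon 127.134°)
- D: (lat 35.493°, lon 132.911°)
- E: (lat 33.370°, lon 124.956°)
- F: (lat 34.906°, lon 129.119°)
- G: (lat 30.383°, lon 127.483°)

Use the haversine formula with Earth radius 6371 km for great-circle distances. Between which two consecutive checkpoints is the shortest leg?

Leg distances:
A→B: 292.0 km
B→C: 652.6 km
C→D: 930.4 km
D→E: 766.6 km
E→F: 419.4 km
F→G: 525.7 km
The shortest leg is A–B at 292.0 km.

A–B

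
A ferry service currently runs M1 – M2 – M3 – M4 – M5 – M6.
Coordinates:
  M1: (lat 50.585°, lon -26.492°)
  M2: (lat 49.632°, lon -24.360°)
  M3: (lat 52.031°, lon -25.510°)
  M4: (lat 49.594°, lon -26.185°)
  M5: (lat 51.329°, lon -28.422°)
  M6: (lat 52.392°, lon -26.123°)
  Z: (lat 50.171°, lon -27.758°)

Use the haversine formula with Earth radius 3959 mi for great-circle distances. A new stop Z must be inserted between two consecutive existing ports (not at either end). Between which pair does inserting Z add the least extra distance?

Added distance for inserting Z between each consecutive pair:
M1–M2: 103.3 mi
M2–M3: 143.9 mi
M3–M4: 71.0 mi
M4–M5: 10.6 mi
M5–M6: 131.5 mi
Smallest added distance is 10.6 mi, inserting between M4 and M5.

between M4 and M5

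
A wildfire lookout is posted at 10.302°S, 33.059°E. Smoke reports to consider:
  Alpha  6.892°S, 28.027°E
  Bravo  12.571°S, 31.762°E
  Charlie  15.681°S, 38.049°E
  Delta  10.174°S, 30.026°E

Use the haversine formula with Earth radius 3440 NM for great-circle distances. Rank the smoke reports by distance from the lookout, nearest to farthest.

Distance from the lookout at 10.302°S, 33.059°E to each:
Bravo 12.571°S, 31.762°E: 156.2 NM
Delta 10.174°S, 30.026°E: 179.4 NM
Alpha 6.892°S, 28.027°E: 362.1 NM
Charlie 15.681°S, 38.049°E: 435.3 NM

Bravo, Delta, Alpha, Charlie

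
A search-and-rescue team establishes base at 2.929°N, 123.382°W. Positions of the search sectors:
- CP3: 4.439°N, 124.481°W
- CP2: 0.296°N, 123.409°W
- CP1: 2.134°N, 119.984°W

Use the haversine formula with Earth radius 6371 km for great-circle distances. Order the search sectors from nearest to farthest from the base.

CP3, CP2, CP1

Distance from the base at 2.929°N, 123.382°W to each:
CP3 4.439°N, 124.481°W: 207.5 km
CP2 0.296°N, 123.409°W: 292.8 km
CP1 2.134°N, 119.984°W: 387.7 km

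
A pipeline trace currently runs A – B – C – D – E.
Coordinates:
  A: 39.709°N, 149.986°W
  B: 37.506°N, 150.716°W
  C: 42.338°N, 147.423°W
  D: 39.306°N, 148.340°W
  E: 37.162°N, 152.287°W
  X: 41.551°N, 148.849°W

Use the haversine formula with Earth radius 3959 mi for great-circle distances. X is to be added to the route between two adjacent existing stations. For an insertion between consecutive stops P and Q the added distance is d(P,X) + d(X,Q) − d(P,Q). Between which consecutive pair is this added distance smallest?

Added distance for inserting X between each consecutive pair:
A–B: 280.0 mi
B–C: 11.3 mi
C–D: 33.8 mi
D–E: 251.5 mi
Smallest added distance is 11.3 mi, inserting between B and C.

between B and C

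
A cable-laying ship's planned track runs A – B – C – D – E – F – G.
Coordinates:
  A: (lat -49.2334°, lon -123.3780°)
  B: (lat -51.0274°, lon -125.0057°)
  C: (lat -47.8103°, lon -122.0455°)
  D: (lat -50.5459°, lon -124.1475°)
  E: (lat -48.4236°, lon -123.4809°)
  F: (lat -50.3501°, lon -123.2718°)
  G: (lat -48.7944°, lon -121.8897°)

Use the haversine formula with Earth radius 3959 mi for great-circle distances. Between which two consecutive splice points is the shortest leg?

F–G

Leg distances:
A→B: 143.4 mi
B→C: 259.0 mi
C→D: 211.5 mi
D→E: 149.7 mi
E→F: 133.4 mi
F→G: 124.1 mi
The shortest leg is F–G at 124.1 mi.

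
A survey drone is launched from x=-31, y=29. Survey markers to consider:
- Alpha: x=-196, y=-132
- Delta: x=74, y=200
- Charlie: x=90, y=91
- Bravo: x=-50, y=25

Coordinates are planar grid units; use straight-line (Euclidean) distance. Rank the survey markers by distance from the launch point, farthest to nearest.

Alpha, Delta, Charlie, Bravo

Computing each straight-line distance from x=-31, y=29:
Alpha x=-196, y=-132: 230.5
Delta x=74, y=200: 200.7
Charlie x=90, y=91: 136.0
Bravo x=-50, y=25: 19.4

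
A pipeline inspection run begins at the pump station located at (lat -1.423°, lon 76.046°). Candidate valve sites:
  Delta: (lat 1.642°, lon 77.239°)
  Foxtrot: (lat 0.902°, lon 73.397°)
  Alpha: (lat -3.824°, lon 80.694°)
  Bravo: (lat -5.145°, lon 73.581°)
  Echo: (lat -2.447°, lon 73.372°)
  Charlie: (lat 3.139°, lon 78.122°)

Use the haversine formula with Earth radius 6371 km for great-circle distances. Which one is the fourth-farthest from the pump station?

Foxtrot

Distance to each, sorted:
Alpha: 581.2 km
Charlie: 557.3 km
Bravo: 496.1 km
Foxtrot: 391.9 km
Delta: 365.7 km
Echo: 318.2 km
The fourth-farthest is Foxtrot at 391.9 km.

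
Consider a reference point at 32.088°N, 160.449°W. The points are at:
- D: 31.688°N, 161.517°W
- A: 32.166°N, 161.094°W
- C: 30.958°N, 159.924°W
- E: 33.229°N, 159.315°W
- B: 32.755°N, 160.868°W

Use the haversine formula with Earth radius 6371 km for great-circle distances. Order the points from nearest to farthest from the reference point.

Distances from the reference point:
A 32.166°N, 161.094°W: 61.4 km
B 32.755°N, 160.868°W: 83.9 km
D 31.688°N, 161.517°W: 110.2 km
C 30.958°N, 159.924°W: 135.1 km
E 33.229°N, 159.315°W: 165.4 km

A, B, D, C, E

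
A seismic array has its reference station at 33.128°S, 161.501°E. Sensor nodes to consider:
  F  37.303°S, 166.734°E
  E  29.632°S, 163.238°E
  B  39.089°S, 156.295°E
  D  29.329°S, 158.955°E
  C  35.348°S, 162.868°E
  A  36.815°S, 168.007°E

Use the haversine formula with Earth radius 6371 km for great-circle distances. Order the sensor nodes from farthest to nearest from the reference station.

B, A, F, D, E, C

Distance from the reference station at 33.128°S, 161.501°E to each:
B 39.089°S, 156.295°E: 810.9 km
A 36.815°S, 168.007°E: 720.5 km
F 37.303°S, 166.734°E: 664.2 km
D 29.329°S, 158.955°E: 486.8 km
E 29.632°S, 163.238°E: 422.2 km
C 35.348°S, 162.868°E: 277.0 km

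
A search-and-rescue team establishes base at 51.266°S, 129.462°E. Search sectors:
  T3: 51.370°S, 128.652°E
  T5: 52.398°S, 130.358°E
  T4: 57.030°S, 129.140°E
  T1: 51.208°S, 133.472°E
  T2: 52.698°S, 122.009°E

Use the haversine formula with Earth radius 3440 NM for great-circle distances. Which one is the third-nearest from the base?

Distances from the base (51.266°S, 129.462°E):
T3: 31.0 NM
T5: 75.7 NM
T1: 150.8 NM
T2: 288.5 NM
T4: 346.3 NM
The third-nearest is T1 at 150.8 NM.

T1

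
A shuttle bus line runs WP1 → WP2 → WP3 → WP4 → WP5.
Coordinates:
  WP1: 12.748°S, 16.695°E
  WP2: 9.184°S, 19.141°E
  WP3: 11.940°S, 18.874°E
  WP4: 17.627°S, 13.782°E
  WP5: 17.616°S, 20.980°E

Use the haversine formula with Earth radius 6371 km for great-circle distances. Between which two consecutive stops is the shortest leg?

Leg distances:
WP1→WP2: 477.8 km
WP2→WP3: 307.8 km
WP3→WP4: 836.2 km
WP4→WP5: 762.8 km
The shortest leg is WP2–WP3 at 307.8 km.

WP2–WP3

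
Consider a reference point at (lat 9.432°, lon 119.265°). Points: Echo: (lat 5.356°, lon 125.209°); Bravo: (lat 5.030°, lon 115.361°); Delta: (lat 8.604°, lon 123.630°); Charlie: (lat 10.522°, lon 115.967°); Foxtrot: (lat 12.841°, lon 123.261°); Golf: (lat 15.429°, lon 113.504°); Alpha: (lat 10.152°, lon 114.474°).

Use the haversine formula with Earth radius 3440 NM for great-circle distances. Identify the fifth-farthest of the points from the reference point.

Distance to each, sorted:
Golf: 493.6 NM
Echo: 430.2 NM
Bravo: 352.0 NM
Foxtrot: 311.9 NM
Alpha: 286.7 NM
Delta: 263.6 NM
Charlie: 205.7 NM
The fifth-farthest is Alpha at 286.7 NM.

Alpha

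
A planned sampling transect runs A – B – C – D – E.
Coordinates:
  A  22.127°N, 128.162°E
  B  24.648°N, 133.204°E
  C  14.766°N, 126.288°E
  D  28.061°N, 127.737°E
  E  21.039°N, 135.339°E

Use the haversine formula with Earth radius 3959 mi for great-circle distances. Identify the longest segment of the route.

Leg distances:
A→B: 364.1 mi
B→C: 817.3 mi
C→D: 923.3 mi
D→E: 680.6 mi
The longest leg is C–D at 923.3 mi.

C–D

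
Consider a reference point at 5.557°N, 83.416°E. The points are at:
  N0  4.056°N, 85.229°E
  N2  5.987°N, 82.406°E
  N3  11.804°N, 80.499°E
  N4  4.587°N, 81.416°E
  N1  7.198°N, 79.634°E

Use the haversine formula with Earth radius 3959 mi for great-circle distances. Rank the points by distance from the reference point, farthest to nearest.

Computing each great-circle distance from 5.557°N, 83.416°E:
N3 11.804°N, 80.499°E: 475.4 mi
N1 7.198°N, 79.634°E: 283.4 mi
N0 4.056°N, 85.229°E: 162.3 mi
N4 4.587°N, 81.416°E: 153.1 mi
N2 5.987°N, 82.406°E: 75.5 mi

N3, N1, N0, N4, N2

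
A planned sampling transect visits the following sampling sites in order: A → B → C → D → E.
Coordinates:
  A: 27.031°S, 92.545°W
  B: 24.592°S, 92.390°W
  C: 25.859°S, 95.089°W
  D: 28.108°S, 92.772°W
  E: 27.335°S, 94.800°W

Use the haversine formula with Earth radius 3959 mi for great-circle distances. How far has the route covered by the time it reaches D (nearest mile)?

570 mi

Leg distances:
A→B: 168.8 mi  (cumulative 168.8 mi)
B→C: 190.1 mi  (cumulative 358.9 mi)
C→D: 210.9 mi  (cumulative 569.8 mi)
Cumulative distance at D ≈ 570 mi.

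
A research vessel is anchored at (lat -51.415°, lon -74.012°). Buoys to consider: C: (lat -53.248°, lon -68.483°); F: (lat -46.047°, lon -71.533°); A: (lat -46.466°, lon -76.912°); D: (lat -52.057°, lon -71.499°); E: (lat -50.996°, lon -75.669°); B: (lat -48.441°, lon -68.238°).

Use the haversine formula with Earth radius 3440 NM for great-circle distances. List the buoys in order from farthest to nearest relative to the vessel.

F, A, B, C, D, E

Distance from the vessel at (lat -51.415°, lon -74.012°) to each:
F (lat -46.047°, lon -71.533°): 336.9 NM
A (lat -46.466°, lon -76.912°): 318.3 NM
B (lat -48.441°, lon -68.238°): 285.7 NM
C (lat -53.248°, lon -68.483°): 230.7 NM
D (lat -52.057°, lon -71.499°): 101.1 NM
E (lat -50.996°, lon -75.669°): 67.2 NM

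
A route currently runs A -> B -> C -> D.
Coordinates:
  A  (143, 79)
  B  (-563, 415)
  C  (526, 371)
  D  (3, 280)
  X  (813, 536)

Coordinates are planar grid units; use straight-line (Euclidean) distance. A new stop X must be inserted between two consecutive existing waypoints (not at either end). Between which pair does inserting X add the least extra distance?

Added distance for inserting X between each consecutive pair:
A–B: 1410.4
B–C: 622.5
C–D: 649.7
Smallest added distance is 622.5, inserting between B and C.

between B and C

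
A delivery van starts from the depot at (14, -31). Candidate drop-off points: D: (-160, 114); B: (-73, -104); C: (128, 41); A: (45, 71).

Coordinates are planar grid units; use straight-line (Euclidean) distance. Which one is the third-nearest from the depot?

C

Distances from the depot ((14, -31)):
A: 106.6
B: 113.6
C: 134.8
D: 226.5
The third-nearest is C at 134.8.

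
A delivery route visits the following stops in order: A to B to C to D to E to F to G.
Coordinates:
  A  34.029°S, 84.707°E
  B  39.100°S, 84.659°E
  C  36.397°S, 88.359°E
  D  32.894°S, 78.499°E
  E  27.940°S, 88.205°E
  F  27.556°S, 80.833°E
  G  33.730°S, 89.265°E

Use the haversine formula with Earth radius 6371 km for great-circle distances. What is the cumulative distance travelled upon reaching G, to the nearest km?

4854 km

Leg distances:
A→B: 563.9 km  (cumulative 563.9 km)
B→C: 442.8 km  (cumulative 1006.7 km)
C→D: 981.8 km  (cumulative 1988.6 km)
D→E: 1080.8 km  (cumulative 3069.3 km)
E→F: 726.6 km  (cumulative 3795.9 km)
F→G: 1058.5 km  (cumulative 4854.4 km)
Cumulative distance at G ≈ 4854 km.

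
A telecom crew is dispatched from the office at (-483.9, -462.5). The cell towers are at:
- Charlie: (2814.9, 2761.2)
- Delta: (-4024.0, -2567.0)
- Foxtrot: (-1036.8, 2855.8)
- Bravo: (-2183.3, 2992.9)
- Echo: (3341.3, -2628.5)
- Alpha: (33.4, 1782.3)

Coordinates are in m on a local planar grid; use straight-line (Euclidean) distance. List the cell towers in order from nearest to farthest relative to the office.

Alpha, Foxtrot, Bravo, Delta, Echo, Charlie

Distance from the office at (-483.9, -462.5) to each:
Alpha (33.4, 1782.3): 2303.6 m
Foxtrot (-1036.8, 2855.8): 3364.0 m
Bravo (-2183.3, 2992.9): 3850.7 m
Delta (-4024.0, -2567.0): 4118.4 m
Echo (3341.3, -2628.5): 4395.9 m
Charlie (2814.9, 2761.2): 4612.4 m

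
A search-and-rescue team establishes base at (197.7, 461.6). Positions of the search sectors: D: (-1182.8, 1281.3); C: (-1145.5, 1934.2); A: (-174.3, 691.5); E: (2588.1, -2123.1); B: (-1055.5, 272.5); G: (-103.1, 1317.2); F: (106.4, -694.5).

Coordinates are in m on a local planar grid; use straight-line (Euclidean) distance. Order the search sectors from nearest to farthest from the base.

A, G, F, B, D, C, E

Distances from the base:
A (-174.3, 691.5): 437.3 m
G (-103.1, 1317.2): 906.9 m
F (106.4, -694.5): 1159.7 m
B (-1055.5, 272.5): 1267.4 m
D (-1182.8, 1281.3): 1605.5 m
C (-1145.5, 1934.2): 1993.2 m
E (2588.1, -2123.1): 3520.6 m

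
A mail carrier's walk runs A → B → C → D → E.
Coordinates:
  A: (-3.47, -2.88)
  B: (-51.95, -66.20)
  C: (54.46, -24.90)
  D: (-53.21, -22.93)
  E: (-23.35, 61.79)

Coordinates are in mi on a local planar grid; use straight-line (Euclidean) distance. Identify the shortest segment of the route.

Leg distances:
A→B: 79.7 mi
B→C: 114.1 mi
C→D: 107.7 mi
D→E: 89.8 mi
The shortest leg is A–B at 79.7 mi.

A–B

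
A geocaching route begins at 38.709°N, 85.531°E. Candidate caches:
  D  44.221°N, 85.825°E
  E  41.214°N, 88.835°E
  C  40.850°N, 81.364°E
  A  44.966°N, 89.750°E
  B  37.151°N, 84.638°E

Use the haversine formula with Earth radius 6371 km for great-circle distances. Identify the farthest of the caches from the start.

A

Distance to each, sorted:
A: 778.3 km
D: 613.4 km
C: 428.3 km
E: 396.0 km
B: 190.1 km
The farthest is A at 778.3 km.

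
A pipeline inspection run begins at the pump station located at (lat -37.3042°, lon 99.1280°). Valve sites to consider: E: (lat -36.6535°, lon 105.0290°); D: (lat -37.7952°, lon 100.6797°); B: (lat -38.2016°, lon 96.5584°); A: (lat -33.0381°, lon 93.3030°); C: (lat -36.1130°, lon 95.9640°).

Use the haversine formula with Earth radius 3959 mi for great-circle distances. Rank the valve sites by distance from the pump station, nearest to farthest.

D, B, C, E, A

Distances from the pump station:
D (lat -37.7952°, lon 100.6797°): 91.5 mi
B (lat -38.2016°, lon 96.5584°): 153.5 mi
C (lat -36.1130°, lon 95.9640°): 193.6 mi
E (lat -36.6535°, lon 105.0290°): 328.8 mi
A (lat -33.0381°, lon 93.3030°): 441.6 mi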